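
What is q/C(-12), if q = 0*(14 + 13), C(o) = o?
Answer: 0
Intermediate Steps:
q = 0 (q = 0*27 = 0)
q/C(-12) = 0/(-12) = 0*(-1/12) = 0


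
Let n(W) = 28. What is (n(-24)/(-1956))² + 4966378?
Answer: 1187565273787/239121 ≈ 4.9664e+6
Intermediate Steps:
(n(-24)/(-1956))² + 4966378 = (28/(-1956))² + 4966378 = (28*(-1/1956))² + 4966378 = (-7/489)² + 4966378 = 49/239121 + 4966378 = 1187565273787/239121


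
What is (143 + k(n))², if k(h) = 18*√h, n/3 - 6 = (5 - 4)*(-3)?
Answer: 38809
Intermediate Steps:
n = 9 (n = 18 + 3*((5 - 4)*(-3)) = 18 + 3*(1*(-3)) = 18 + 3*(-3) = 18 - 9 = 9)
(143 + k(n))² = (143 + 18*√9)² = (143 + 18*3)² = (143 + 54)² = 197² = 38809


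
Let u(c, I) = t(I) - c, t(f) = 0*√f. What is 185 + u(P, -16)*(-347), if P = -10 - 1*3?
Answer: -4326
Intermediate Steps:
P = -13 (P = -10 - 3 = -13)
t(f) = 0
u(c, I) = -c (u(c, I) = 0 - c = -c)
185 + u(P, -16)*(-347) = 185 - 1*(-13)*(-347) = 185 + 13*(-347) = 185 - 4511 = -4326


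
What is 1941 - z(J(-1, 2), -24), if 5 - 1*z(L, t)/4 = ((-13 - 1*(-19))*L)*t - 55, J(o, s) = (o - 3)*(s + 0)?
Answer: 6309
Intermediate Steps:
J(o, s) = s*(-3 + o) (J(o, s) = (-3 + o)*s = s*(-3 + o))
z(L, t) = 240 - 24*L*t (z(L, t) = 20 - 4*(((-13 - 1*(-19))*L)*t - 55) = 20 - 4*(((-13 + 19)*L)*t - 55) = 20 - 4*((6*L)*t - 55) = 20 - 4*(6*L*t - 55) = 20 - 4*(-55 + 6*L*t) = 20 + (220 - 24*L*t) = 240 - 24*L*t)
1941 - z(J(-1, 2), -24) = 1941 - (240 - 24*2*(-3 - 1)*(-24)) = 1941 - (240 - 24*2*(-4)*(-24)) = 1941 - (240 - 24*(-8)*(-24)) = 1941 - (240 - 4608) = 1941 - 1*(-4368) = 1941 + 4368 = 6309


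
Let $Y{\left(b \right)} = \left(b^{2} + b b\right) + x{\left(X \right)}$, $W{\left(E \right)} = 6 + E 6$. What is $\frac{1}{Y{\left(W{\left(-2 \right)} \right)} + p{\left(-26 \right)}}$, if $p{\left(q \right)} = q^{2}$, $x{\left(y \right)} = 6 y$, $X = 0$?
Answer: $\frac{1}{748} \approx 0.0013369$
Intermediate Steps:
$W{\left(E \right)} = 6 + 6 E$
$Y{\left(b \right)} = 2 b^{2}$ ($Y{\left(b \right)} = \left(b^{2} + b b\right) + 6 \cdot 0 = \left(b^{2} + b^{2}\right) + 0 = 2 b^{2} + 0 = 2 b^{2}$)
$\frac{1}{Y{\left(W{\left(-2 \right)} \right)} + p{\left(-26 \right)}} = \frac{1}{2 \left(6 + 6 \left(-2\right)\right)^{2} + \left(-26\right)^{2}} = \frac{1}{2 \left(6 - 12\right)^{2} + 676} = \frac{1}{2 \left(-6\right)^{2} + 676} = \frac{1}{2 \cdot 36 + 676} = \frac{1}{72 + 676} = \frac{1}{748}$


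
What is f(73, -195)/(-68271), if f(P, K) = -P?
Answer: 73/68271 ≈ 0.0010693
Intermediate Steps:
f(73, -195)/(-68271) = -1*73/(-68271) = -73*(-1/68271) = 73/68271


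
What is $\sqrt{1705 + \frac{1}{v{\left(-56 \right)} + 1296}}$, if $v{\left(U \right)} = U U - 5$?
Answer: $\frac{2 \sqrt{8353788843}}{4427} \approx 41.292$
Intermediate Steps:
$v{\left(U \right)} = -5 + U^{2}$ ($v{\left(U \right)} = U^{2} - 5 = -5 + U^{2}$)
$\sqrt{1705 + \frac{1}{v{\left(-56 \right)} + 1296}} = \sqrt{1705 + \frac{1}{\left(-5 + \left(-56\right)^{2}\right) + 1296}} = \sqrt{1705 + \frac{1}{\left(-5 + 3136\right) + 1296}} = \sqrt{1705 + \frac{1}{3131 + 1296}} = \sqrt{1705 + \frac{1}{4427}} = \sqrt{\frac{7548036}{4427}} = \frac{2 \sqrt{8353788843}}{4427}$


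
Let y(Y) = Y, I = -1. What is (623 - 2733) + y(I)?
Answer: -2111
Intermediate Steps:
(623 - 2733) + y(I) = (623 - 2733) - 1 = -2110 - 1 = -2111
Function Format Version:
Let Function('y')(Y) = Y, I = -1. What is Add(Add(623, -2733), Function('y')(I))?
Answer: -2111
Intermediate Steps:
Add(Add(623, -2733), Function('y')(I)) = Add(Add(623, -2733), -1) = Add(-2110, -1) = -2111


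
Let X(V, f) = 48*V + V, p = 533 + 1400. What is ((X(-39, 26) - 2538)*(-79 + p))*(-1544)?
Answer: 12735600624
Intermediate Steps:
p = 1933
X(V, f) = 49*V
((X(-39, 26) - 2538)*(-79 + p))*(-1544) = ((49*(-39) - 2538)*(-79 + 1933))*(-1544) = ((-1911 - 2538)*1854)*(-1544) = -4449*1854*(-1544) = -8248446*(-1544) = 12735600624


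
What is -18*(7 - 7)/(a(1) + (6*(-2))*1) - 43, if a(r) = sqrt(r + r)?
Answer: -43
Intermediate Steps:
a(r) = sqrt(2)*sqrt(r) (a(r) = sqrt(2*r) = sqrt(2)*sqrt(r))
-18*(7 - 7)/(a(1) + (6*(-2))*1) - 43 = -18*(7 - 7)/(sqrt(2)*sqrt(1) + (6*(-2))*1) - 43 = -0/(sqrt(2)*1 - 12*1) - 43 = -0/(sqrt(2) - 12) - 43 = -0/(-12 + sqrt(2)) - 43 = -18*0 - 43 = 0 - 43 = -43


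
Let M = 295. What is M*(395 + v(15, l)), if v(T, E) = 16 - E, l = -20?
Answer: 127145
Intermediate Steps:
M*(395 + v(15, l)) = 295*(395 + (16 - 1*(-20))) = 295*(395 + (16 + 20)) = 295*(395 + 36) = 295*431 = 127145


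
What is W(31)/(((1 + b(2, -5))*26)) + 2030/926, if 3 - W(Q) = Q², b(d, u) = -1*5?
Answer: 274557/24076 ≈ 11.404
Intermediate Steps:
b(d, u) = -5
W(Q) = 3 - Q²
W(31)/(((1 + b(2, -5))*26)) + 2030/926 = (3 - 1*31²)/(((1 - 5)*26)) + 2030/926 = (3 - 1*961)/((-4*26)) + 2030*(1/926) = (3 - 961)/(-104) + 1015/463 = -958*(-1/104) + 1015/463 = 479/52 + 1015/463 = 274557/24076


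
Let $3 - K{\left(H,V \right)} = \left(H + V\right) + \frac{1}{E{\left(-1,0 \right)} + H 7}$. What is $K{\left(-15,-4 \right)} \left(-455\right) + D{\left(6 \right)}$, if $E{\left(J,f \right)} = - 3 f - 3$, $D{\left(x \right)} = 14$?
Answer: $- \frac{1080023}{108} \approx -10000.0$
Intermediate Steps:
$E{\left(J,f \right)} = -3 - 3 f$
$K{\left(H,V \right)} = 3 - H - V - \frac{1}{-3 + 7 H}$ ($K{\left(H,V \right)} = 3 - \left(\left(H + V\right) + \frac{1}{\left(-3 - 0\right) + H 7}\right) = 3 - \left(\left(H + V\right) + \frac{1}{\left(-3 + 0\right) + 7 H}\right) = 3 - \left(\left(H + V\right) + \frac{1}{-3 + 7 H}\right) = 3 - \left(H + V + \frac{1}{-3 + 7 H}\right) = 3 - H - V - \frac{1}{-3 + 7 H}$)
$K{\left(-15,-4 \right)} \left(-455\right) + D{\left(6 \right)} = \frac{-10 - 7 \left(-15\right)^{2} + 3 \left(-4\right) + 24 \left(-15\right) - \left(-105\right) \left(-4\right)}{-3 + 7 \left(-15\right)} \left(-455\right) + 14 = \frac{-10 - 1575 - 12 - 360 - 420}{-3 - 105} \left(-455\right) + 14 = \frac{-10 - 1575 - 12 - 360 - 420}{-108} \left(-455\right) + 14 = \left(- \frac{1}{108}\right) \left(-2377\right) \left(-455\right) + 14 = \frac{2377}{108} \left(-455\right) + 14 = - \frac{1081535}{108} + 14 = - \frac{1080023}{108}$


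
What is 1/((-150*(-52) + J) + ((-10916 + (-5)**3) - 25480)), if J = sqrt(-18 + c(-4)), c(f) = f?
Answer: -2611/74990533 - I*sqrt(22)/824895863 ≈ -3.4818e-5 - 5.6861e-9*I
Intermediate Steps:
J = I*sqrt(22) (J = sqrt(-18 - 4) = sqrt(-22) = I*sqrt(22) ≈ 4.6904*I)
1/((-150*(-52) + J) + ((-10916 + (-5)**3) - 25480)) = 1/((-150*(-52) + I*sqrt(22)) + ((-10916 + (-5)**3) - 25480)) = 1/((7800 + I*sqrt(22)) + ((-10916 - 125) - 25480)) = 1/((7800 + I*sqrt(22)) + (-11041 - 25480)) = 1/((7800 + I*sqrt(22)) - 36521) = 1/(-28721 + I*sqrt(22))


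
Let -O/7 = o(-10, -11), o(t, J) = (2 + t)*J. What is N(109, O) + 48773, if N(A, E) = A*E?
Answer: -18371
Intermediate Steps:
o(t, J) = J*(2 + t)
O = -616 (O = -(-77)*(2 - 10) = -(-77)*(-8) = -7*88 = -616)
N(109, O) + 48773 = 109*(-616) + 48773 = -67144 + 48773 = -18371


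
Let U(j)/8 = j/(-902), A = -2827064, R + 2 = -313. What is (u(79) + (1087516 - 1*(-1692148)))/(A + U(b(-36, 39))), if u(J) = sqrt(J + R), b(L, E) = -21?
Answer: -313407116/318751445 - 451*I*sqrt(59)/637502890 ≈ -0.98323 - 5.434e-6*I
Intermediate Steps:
R = -315 (R = -2 - 313 = -315)
U(j) = -4*j/451 (U(j) = 8*(j/(-902)) = 8*(j*(-1/902)) = 8*(-j/902) = -4*j/451)
u(J) = sqrt(-315 + J) (u(J) = sqrt(J - 315) = sqrt(-315 + J))
(u(79) + (1087516 - 1*(-1692148)))/(A + U(b(-36, 39))) = (sqrt(-315 + 79) + (1087516 - 1*(-1692148)))/(-2827064 - 4/451*(-21)) = (sqrt(-236) + (1087516 + 1692148))/(-2827064 + 84/451) = (2*I*sqrt(59) + 2779664)/(-1275005780/451) = (2779664 + 2*I*sqrt(59))*(-451/1275005780) = -313407116/318751445 - 451*I*sqrt(59)/637502890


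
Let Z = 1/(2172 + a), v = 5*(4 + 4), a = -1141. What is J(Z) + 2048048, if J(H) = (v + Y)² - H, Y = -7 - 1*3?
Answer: 2112465387/1031 ≈ 2.0489e+6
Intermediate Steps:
v = 40 (v = 5*8 = 40)
Y = -10 (Y = -7 - 3 = -10)
Z = 1/1031 (Z = 1/(2172 - 1141) = 1/1031 ≈ 0.00096993)
J(H) = 900 - H (J(H) = (40 - 10)² - H = 30² - H = 900 - H)
J(Z) + 2048048 = (900 - 1*1/1031) + 2048048 = (900 - 1/1031) + 2048048 = 927899/1031 + 2048048 = 2112465387/1031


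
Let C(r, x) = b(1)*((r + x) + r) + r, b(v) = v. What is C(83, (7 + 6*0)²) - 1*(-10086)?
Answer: 10384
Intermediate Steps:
C(r, x) = x + 3*r (C(r, x) = 1*((r + x) + r) + r = 1*(x + 2*r) + r = (x + 2*r) + r = x + 3*r)
C(83, (7 + 6*0)²) - 1*(-10086) = ((7 + 6*0)² + 3*83) - 1*(-10086) = ((7 + 0)² + 249) + 10086 = (7² + 249) + 10086 = (49 + 249) + 10086 = 298 + 10086 = 10384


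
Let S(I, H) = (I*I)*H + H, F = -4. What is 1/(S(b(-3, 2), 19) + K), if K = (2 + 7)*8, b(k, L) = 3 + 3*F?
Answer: 1/1630 ≈ 0.00061350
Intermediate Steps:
b(k, L) = -9 (b(k, L) = 3 + 3*(-4) = 3 - 12 = -9)
K = 72 (K = 9*8 = 72)
S(I, H) = H + H*I² (S(I, H) = I²*H + H = H*I² + H = H + H*I²)
1/(S(b(-3, 2), 19) + K) = 1/(19*(1 + (-9)²) + 72) = 1/(19*(1 + 81) + 72) = 1/(19*82 + 72) = 1/(1558 + 72) = 1/1630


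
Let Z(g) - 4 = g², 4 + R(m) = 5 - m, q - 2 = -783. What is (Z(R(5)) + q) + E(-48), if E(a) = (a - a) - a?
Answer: -713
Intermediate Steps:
q = -781 (q = 2 - 783 = -781)
R(m) = 1 - m (R(m) = -4 + (5 - m) = 1 - m)
E(a) = -a (E(a) = 0 - a = -a)
Z(g) = 4 + g²
(Z(R(5)) + q) + E(-48) = ((4 + (1 - 1*5)²) - 781) - 1*(-48) = ((4 + (1 - 5)²) - 781) + 48 = ((4 + (-4)²) - 781) + 48 = ((4 + 16) - 781) + 48 = (20 - 781) + 48 = -761 + 48 = -713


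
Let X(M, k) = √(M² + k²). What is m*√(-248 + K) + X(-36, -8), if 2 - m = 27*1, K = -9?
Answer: 4*√85 - 25*I*√257 ≈ 36.878 - 400.78*I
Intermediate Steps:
m = -25 (m = 2 - 27 = -25)
m*√(-248 + K) + X(-36, -8) = -25*√(-248 - 9) + √((-36)² + (-8)²) = -25*I*√257 + √(1296 + 64) = -25*I*√257 + √1360 = -25*I*√257 + 4*√85 = 4*√85 - 25*I*√257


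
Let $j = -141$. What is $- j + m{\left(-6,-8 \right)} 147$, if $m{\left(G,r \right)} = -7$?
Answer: $-888$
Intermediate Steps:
$- j + m{\left(-6,-8 \right)} 147 = \left(-1\right) \left(-141\right) - 1029 = 141 - 1029 = -888$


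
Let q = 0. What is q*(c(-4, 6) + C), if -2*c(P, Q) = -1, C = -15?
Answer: 0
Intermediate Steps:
c(P, Q) = ½ (c(P, Q) = -½*(-1) = ½)
q*(c(-4, 6) + C) = 0*(½ - 15) = 0*(-29/2) = 0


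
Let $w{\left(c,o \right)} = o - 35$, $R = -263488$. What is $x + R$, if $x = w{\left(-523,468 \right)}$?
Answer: $-263055$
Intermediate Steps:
$w{\left(c,o \right)} = -35 + o$ ($w{\left(c,o \right)} = o - 35 = -35 + o$)
$x = 433$ ($x = -35 + 468 = 433$)
$x + R = 433 - 263488 = -263055$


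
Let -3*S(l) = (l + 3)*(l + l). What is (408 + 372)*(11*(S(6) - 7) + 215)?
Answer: -201240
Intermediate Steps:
S(l) = -2*l*(3 + l)/3 (S(l) = -(l + 3)*(l + l)/3 = -(3 + l)*2*l/3 = -2*l*(3 + l)/3)
(408 + 372)*(11*(S(6) - 7) + 215) = (408 + 372)*(11*(-⅔*6*(3 + 6) - 7) + 215) = 780*(11*(-⅔*6*9 - 7) + 215) = 780*(11*(-36 - 7) + 215) = 780*(11*(-43) + 215) = 780*(-473 + 215) = 780*(-258) = -201240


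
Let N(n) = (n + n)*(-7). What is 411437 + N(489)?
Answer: 404591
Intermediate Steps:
N(n) = -14*n (N(n) = (2*n)*(-7) = -14*n)
411437 + N(489) = 411437 - 14*489 = 411437 - 6846 = 404591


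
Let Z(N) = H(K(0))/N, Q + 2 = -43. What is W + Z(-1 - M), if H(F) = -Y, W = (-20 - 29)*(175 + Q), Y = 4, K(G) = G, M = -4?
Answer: -19114/3 ≈ -6371.3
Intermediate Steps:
Q = -45 (Q = -2 - 43 = -45)
W = -6370 (W = (-20 - 29)*(175 - 45) = -49*130 = -6370)
H(F) = -4 (H(F) = -1*4 = -4)
Z(N) = -4/N
W + Z(-1 - M) = -6370 - 4/(-1 - 1*(-4)) = -6370 - 4/(-1 + 4) = -6370 - 4/3 = -19114/3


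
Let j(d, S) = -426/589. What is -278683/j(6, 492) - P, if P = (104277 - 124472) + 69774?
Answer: 143023633/426 ≈ 3.3574e+5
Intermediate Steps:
j(d, S) = -426/589 (j(d, S) = -426*1/589 = -426/589)
P = 49579 (P = -20195 + 69774 = 49579)
-278683/j(6, 492) - P = -278683/(-426/589) - 1*49579 = -278683*(-589/426) - 49579 = 164144287/426 - 49579 = 143023633/426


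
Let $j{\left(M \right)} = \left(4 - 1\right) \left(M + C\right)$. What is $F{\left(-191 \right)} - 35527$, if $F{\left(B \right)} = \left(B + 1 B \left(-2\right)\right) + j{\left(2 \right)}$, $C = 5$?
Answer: $-35315$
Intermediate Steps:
$j{\left(M \right)} = 15 + 3 M$ ($j{\left(M \right)} = \left(4 - 1\right) \left(M + 5\right) = 3 \left(5 + M\right) = 15 + 3 M$)
$F{\left(B \right)} = 21 - B$ ($F{\left(B \right)} = \left(B + 1 B \left(-2\right)\right) + \left(15 + 3 \cdot 2\right) = \left(B + B \left(-2\right)\right) + \left(15 + 6\right) = \left(B - 2 B\right) + 21 = - B + 21 = 21 - B$)
$F{\left(-191 \right)} - 35527 = \left(21 - -191\right) - 35527 = \left(21 + 191\right) - 35527 = 212 - 35527 = -35315$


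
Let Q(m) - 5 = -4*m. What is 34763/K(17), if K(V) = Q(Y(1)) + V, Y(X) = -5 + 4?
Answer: 34763/26 ≈ 1337.0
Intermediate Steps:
Y(X) = -1
Q(m) = 5 - 4*m
K(V) = 9 + V (K(V) = (5 - 4*(-1)) + V = (5 + 4) + V = 9 + V)
34763/K(17) = 34763/(9 + 17) = 34763/26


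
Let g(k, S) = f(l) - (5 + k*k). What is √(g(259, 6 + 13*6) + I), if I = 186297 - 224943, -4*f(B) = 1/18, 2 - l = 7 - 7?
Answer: I*√15225410/12 ≈ 325.16*I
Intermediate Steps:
l = 2 (l = 2 - (7 - 7) = 2 - 1*0 = 2 + 0 = 2)
f(B) = -1/72 (f(B) = -¼/18 = -¼*1/18 = -1/72)
g(k, S) = -361/72 - k² (g(k, S) = -1/72 - (5 + k*k) = -1/72 - (5 + k²) = -1/72 + (-5 - k²) = -361/72 - k²)
I = -38646
√(g(259, 6 + 13*6) + I) = √((-361/72 - 1*259²) - 38646) = √((-361/72 - 1*67081) - 38646) = √((-361/72 - 67081) - 38646) = √(-4830193/72 - 38646) = √(-7612705/72) = I*√15225410/12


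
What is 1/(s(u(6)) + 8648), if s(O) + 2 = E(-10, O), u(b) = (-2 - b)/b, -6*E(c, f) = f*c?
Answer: 9/77794 ≈ 0.00011569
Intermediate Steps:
E(c, f) = -c*f/6 (E(c, f) = -f*c/6 = -c*f/6)
u(b) = (-2 - b)/b
s(O) = -2 + 5*O/3 (s(O) = -2 - ⅙*(-10)*O = -2 + 5*O/3)
1/(s(u(6)) + 8648) = 1/((-2 + 5*((-2 - 1*6)/6)/3) + 8648) = 1/((-2 + 5*((-2 - 6)/6)/3) + 8648) = 1/((-2 + 5*((⅙)*(-8))/3) + 8648) = 1/((-2 + (5/3)*(-4/3)) + 8648) = 1/((-2 - 20/9) + 8648) = 1/(-38/9 + 8648) = 1/(77794/9) = 9/77794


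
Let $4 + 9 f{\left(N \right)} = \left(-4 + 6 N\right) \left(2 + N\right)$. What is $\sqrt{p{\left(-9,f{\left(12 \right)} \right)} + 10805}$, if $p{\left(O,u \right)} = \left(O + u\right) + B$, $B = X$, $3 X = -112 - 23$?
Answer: $\frac{\sqrt{97707}}{3} \approx 104.19$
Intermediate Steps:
$X = -45$ ($X = \frac{-112 - 23}{3} = \frac{1}{3} \left(-135\right) = -45$)
$B = -45$
$f{\left(N \right)} = - \frac{4}{9} + \frac{\left(-4 + 6 N\right) \left(2 + N\right)}{9}$
$p{\left(O,u \right)} = -45 + O + u$ ($p{\left(O,u \right)} = \left(O + u\right) - 45 = -45 + O + u$)
$\sqrt{p{\left(-9,f{\left(12 \right)} \right)} + 10805} = \sqrt{\left(-45 - 9 + \left(- \frac{4}{3} + \frac{2 \cdot 12^{2}}{3} + \frac{8}{9} \cdot 12\right)\right) + 10805} = \sqrt{\left(-45 - 9 + \left(- \frac{4}{3} + \frac{2}{3} \cdot 144 + \frac{32}{3}\right)\right) + 10805} = \sqrt{\left(-45 - 9 + \left(- \frac{4}{3} + 96 + \frac{32}{3}\right)\right) + 10805} = \sqrt{\left(-45 - 9 + \frac{316}{3}\right) + 10805} = \sqrt{\frac{154}{3} + 10805} = \sqrt{\frac{32569}{3}} = \frac{\sqrt{97707}}{3}$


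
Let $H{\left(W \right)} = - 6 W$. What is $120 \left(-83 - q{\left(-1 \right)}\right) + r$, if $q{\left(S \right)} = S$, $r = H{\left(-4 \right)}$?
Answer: $-9816$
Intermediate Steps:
$r = 24$ ($r = \left(-6\right) \left(-4\right) = 24$)
$120 \left(-83 - q{\left(-1 \right)}\right) + r = 120 \left(-83 - -1\right) + 24 = 120 \left(-83 + 1\right) + 24 = 120 \left(-82\right) + 24 = -9840 + 24 = -9816$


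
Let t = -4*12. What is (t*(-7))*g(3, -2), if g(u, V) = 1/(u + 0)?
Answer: 112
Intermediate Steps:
g(u, V) = 1/u
t = -48
(t*(-7))*g(3, -2) = -48*(-7)/3 = 336*(1/3) = 112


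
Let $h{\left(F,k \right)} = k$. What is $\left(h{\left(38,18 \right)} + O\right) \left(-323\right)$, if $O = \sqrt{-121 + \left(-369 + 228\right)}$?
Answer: $-5814 - 323 i \sqrt{262} \approx -5814.0 - 5228.2 i$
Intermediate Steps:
$O = i \sqrt{262}$ ($O = \sqrt{-121 - 141} = \sqrt{-262} = i \sqrt{262} \approx 16.186 i$)
$\left(h{\left(38,18 \right)} + O\right) \left(-323\right) = \left(18 + i \sqrt{262}\right) \left(-323\right) = -5814 - 323 i \sqrt{262}$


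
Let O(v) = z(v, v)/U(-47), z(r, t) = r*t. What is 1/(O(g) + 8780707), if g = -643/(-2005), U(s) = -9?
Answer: 36180225/317687954505626 ≈ 1.1389e-7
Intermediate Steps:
g = 643/2005 (g = -643*(-1/2005) = 643/2005 ≈ 0.32070)
O(v) = -v²/9 (O(v) = (v*v)/(-9) = v²*(-⅑) = -v²/9)
1/(O(g) + 8780707) = 1/(-(643/2005)²/9 + 8780707) = 1/(-⅑*413449/4020025 + 8780707) = 1/(-413449/36180225 + 8780707) = 1/(317687954505626/36180225) = 36180225/317687954505626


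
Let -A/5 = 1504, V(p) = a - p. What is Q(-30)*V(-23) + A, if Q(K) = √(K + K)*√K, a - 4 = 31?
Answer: -7520 - 1740*√2 ≈ -9980.7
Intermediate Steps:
a = 35 (a = 4 + 31 = 35)
V(p) = 35 - p
A = -7520 (A = -5*1504 = -7520)
Q(K) = K*√2 (Q(K) = √(2*K)*√K = (√2*√K)*√K = K*√2)
Q(-30)*V(-23) + A = (-30*√2)*(35 - 1*(-23)) - 7520 = (-30*√2)*(35 + 23) - 7520 = -30*√2*58 - 7520 = -1740*√2 - 7520 = -7520 - 1740*√2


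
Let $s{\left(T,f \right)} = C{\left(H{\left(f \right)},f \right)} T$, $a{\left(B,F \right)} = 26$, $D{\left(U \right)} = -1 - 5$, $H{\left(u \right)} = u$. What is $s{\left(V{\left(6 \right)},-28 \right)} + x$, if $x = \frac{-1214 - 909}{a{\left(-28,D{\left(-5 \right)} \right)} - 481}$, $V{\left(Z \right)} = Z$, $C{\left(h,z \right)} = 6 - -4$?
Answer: $\frac{29423}{455} \approx 64.666$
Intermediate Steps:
$C{\left(h,z \right)} = 10$ ($C{\left(h,z \right)} = 6 + 4 = 10$)
$D{\left(U \right)} = -6$ ($D{\left(U \right)} = -1 - 5 = -6$)
$s{\left(T,f \right)} = 10 T$
$x = \frac{2123}{455}$ ($x = \frac{-1214 - 909}{26 - 481} = - \frac{2123}{-455} = \left(-2123\right) \left(- \frac{1}{455}\right) = \frac{2123}{455} \approx 4.6659$)
$s{\left(V{\left(6 \right)},-28 \right)} + x = 10 \cdot 6 + \frac{2123}{455} = 60 + \frac{2123}{455} = \frac{29423}{455}$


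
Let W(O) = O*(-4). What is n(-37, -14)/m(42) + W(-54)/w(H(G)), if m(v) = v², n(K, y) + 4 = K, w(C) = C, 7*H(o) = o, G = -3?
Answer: -889097/1764 ≈ -504.02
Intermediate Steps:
H(o) = o/7
n(K, y) = -4 + K
W(O) = -4*O
n(-37, -14)/m(42) + W(-54)/w(H(G)) = (-4 - 37)/(42²) + (-4*(-54))/(((⅐)*(-3))) = -41/1764 + 216/(-3/7) = -41*1/1764 + 216*(-7/3) = -41/1764 - 504 = -889097/1764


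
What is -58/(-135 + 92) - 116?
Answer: -4930/43 ≈ -114.65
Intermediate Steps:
-58/(-135 + 92) - 116 = -58/(-43) - 116 = -58*(-1/43) - 116 = 58/43 - 116 = -4930/43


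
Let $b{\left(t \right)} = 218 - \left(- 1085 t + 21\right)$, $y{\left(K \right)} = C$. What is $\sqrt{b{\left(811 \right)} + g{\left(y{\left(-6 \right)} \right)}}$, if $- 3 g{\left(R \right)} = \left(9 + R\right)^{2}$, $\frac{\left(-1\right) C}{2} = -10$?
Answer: $\frac{\sqrt{7918665}}{3} \approx 938.0$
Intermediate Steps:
$C = 20$ ($C = \left(-2\right) \left(-10\right) = 20$)
$y{\left(K \right)} = 20$
$g{\left(R \right)} = - \frac{\left(9 + R\right)^{2}}{3}$
$b{\left(t \right)} = 197 + 1085 t$ ($b{\left(t \right)} = 218 - \left(21 - 1085 t\right) = 218 + \left(-21 + 1085 t\right) = 197 + 1085 t$)
$\sqrt{b{\left(811 \right)} + g{\left(y{\left(-6 \right)} \right)}} = \sqrt{\left(197 + 1085 \cdot 811\right) - \frac{\left(9 + 20\right)^{2}}{3}} = \sqrt{\left(197 + 879935\right) - \frac{29^{2}}{3}} = \sqrt{880132 - \frac{841}{3}} = \sqrt{\frac{2639555}{3}} = \frac{\sqrt{7918665}}{3}$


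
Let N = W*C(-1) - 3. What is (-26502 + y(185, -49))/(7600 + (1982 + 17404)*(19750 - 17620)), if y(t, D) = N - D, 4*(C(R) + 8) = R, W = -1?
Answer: -105791/165199120 ≈ -0.00064038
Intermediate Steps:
C(R) = -8 + R/4
N = 21/4 (N = -(-8 + (1/4)*(-1)) - 3 = -(-8 - 1/4) - 3 = -1*(-33/4) - 3 = 33/4 - 3 = 21/4 ≈ 5.2500)
y(t, D) = 21/4 - D
(-26502 + y(185, -49))/(7600 + (1982 + 17404)*(19750 - 17620)) = (-26502 + (21/4 - 1*(-49)))/(7600 + (1982 + 17404)*(19750 - 17620)) = (-26502 + (21/4 + 49))/(7600 + 19386*2130) = (-26502 + 217/4)/(7600 + 41292180) = -105791/4/41299780 = -105791/4*1/41299780 = -105791/165199120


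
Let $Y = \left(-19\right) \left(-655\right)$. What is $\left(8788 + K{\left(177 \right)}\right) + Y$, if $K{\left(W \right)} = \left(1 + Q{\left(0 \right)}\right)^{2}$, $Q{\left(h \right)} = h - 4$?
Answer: $21242$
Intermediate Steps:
$Q{\left(h \right)} = -4 + h$ ($Q{\left(h \right)} = h - 4 = -4 + h$)
$K{\left(W \right)} = 9$ ($K{\left(W \right)} = \left(1 + \left(-4 + 0\right)\right)^{2} = \left(1 - 4\right)^{2} = \left(-3\right)^{2} = 9$)
$Y = 12445$
$\left(8788 + K{\left(177 \right)}\right) + Y = \left(8788 + 9\right) + 12445 = 8797 + 12445 = 21242$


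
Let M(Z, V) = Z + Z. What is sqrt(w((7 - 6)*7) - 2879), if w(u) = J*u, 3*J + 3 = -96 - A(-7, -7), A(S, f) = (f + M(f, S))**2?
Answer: I*sqrt(4139) ≈ 64.335*I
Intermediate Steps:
M(Z, V) = 2*Z
A(S, f) = 9*f**2 (A(S, f) = (f + 2*f)**2 = (3*f)**2 = 9*f**2)
J = -180 (J = -1 + (-96 - 9*(-7)**2)/3 = -1 + (-96 - 9*49)/3 = -1 + (-96 - 1*441)/3 = -1 + (-96 - 441)/3 = -1 + (1/3)*(-537) = -1 - 179 = -180)
w(u) = -180*u
sqrt(w((7 - 6)*7) - 2879) = sqrt(-180*(7 - 6)*7 - 2879) = sqrt(-180*7 - 2879) = sqrt(-1260 - 2879) = sqrt(-4139) = I*sqrt(4139)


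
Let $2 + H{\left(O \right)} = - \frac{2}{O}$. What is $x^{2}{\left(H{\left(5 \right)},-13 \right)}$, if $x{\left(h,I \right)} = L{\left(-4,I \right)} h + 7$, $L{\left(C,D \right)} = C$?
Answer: $\frac{6889}{25} \approx 275.56$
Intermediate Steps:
$H{\left(O \right)} = -2 - \frac{2}{O}$
$x{\left(h,I \right)} = 7 - 4 h$ ($x{\left(h,I \right)} = - 4 h + 7 = 7 - 4 h$)
$x^{2}{\left(H{\left(5 \right)},-13 \right)} = \left(7 - 4 \left(-2 - \frac{2}{5}\right)\right)^{2} = \left(7 - - \frac{48}{5}\right)^{2} = \left(7 + \frac{48}{5}\right)^{2} = \left(\frac{83}{5}\right)^{2} = \frac{6889}{25}$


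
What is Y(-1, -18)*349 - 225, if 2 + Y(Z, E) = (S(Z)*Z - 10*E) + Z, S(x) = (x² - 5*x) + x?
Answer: 59803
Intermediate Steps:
S(x) = x² - 4*x
Y(Z, E) = -2 + Z - 10*E + Z²*(-4 + Z) (Y(Z, E) = -2 + (((Z*(-4 + Z))*Z - 10*E) + Z) = -2 + ((Z²*(-4 + Z) - 10*E) + Z) = -2 + ((-10*E + Z²*(-4 + Z)) + Z) = -2 + (Z - 10*E + Z²*(-4 + Z)) = -2 + Z - 10*E + Z²*(-4 + Z))
Y(-1, -18)*349 - 225 = (-2 - 1 - 10*(-18) + (-1)²*(-4 - 1))*349 - 225 = (-2 - 1 + 180 + 1*(-5))*349 - 225 = (-2 - 1 + 180 - 5)*349 - 225 = 172*349 - 225 = 60028 - 225 = 59803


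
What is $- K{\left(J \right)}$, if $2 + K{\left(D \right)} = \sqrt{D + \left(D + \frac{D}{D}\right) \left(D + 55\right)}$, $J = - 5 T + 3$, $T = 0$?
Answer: $2 - \sqrt{235} \approx -13.33$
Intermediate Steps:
$J = 3$ ($J = \left(-5\right) 0 + 3 = 0 + 3 = 3$)
$K{\left(D \right)} = -2 + \sqrt{D + \left(1 + D\right) \left(55 + D\right)}$ ($K{\left(D \right)} = -2 + \sqrt{D + \left(D + \frac{D}{D}\right) \left(D + 55\right)} = -2 + \sqrt{D + \left(D + 1\right) \left(55 + D\right)} = -2 + \sqrt{D + \left(1 + D\right) \left(55 + D\right)}$)
$- K{\left(J \right)} = - (-2 + \sqrt{55 + 3^{2} + 57 \cdot 3}) = - (-2 + \sqrt{55 + 9 + 171}) = - (-2 + \sqrt{235}) = 2 - \sqrt{235}$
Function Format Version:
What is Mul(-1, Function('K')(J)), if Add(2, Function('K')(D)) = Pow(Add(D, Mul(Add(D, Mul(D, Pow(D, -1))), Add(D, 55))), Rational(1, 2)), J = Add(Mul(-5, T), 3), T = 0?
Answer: Add(2, Mul(-1, Pow(235, Rational(1, 2)))) ≈ -13.330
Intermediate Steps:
J = 3 (J = Add(Mul(-5, 0), 3) = Add(0, 3) = 3)
Function('K')(D) = Add(-2, Pow(Add(D, Mul(Add(1, D), Add(55, D))), Rational(1, 2))) (Function('K')(D) = Add(-2, Pow(Add(D, Mul(Add(D, Mul(D, Pow(D, -1))), Add(D, 55))), Rational(1, 2))) = Add(-2, Pow(Add(D, Mul(Add(D, 1), Add(55, D))), Rational(1, 2))) = Add(-2, Pow(Add(D, Mul(Add(1, D), Add(55, D))), Rational(1, 2))))
Mul(-1, Function('K')(J)) = Mul(-1, Add(-2, Pow(Add(55, Pow(3, 2), Mul(57, 3)), Rational(1, 2)))) = Mul(-1, Add(-2, Pow(Add(55, 9, 171), Rational(1, 2)))) = Mul(-1, Add(-2, Pow(235, Rational(1, 2)))) = Add(2, Mul(-1, Pow(235, Rational(1, 2))))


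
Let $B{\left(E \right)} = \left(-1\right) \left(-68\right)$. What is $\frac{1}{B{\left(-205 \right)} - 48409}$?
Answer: $- \frac{1}{48341} \approx -2.0686 \cdot 10^{-5}$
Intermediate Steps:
$B{\left(E \right)} = 68$
$\frac{1}{B{\left(-205 \right)} - 48409} = \frac{1}{68 - 48409} = \frac{1}{-48341} = - \frac{1}{48341}$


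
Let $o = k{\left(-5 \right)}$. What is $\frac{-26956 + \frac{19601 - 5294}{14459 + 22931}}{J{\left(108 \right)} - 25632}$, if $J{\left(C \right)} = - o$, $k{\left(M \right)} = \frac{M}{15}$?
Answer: $\frac{3023611599}{2875104050} \approx 1.0517$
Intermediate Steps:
$k{\left(M \right)} = \frac{M}{15}$ ($k{\left(M \right)} = M \frac{1}{15} = \frac{M}{15}$)
$o = - \frac{1}{3}$ ($o = \frac{1}{15} \left(-5\right) = - \frac{1}{3} \approx -0.33333$)
$J{\left(C \right)} = \frac{1}{3}$ ($J{\left(C \right)} = \left(-1\right) \left(- \frac{1}{3}\right) = \frac{1}{3}$)
$\frac{-26956 + \frac{19601 - 5294}{14459 + 22931}}{J{\left(108 \right)} - 25632} = \frac{-26956 + \frac{19601 - 5294}{14459 + 22931}}{\frac{1}{3} - 25632} = \frac{-26956 + \frac{14307}{37390}}{- \frac{76895}{3}} = \left(-26956 + 14307 \cdot \frac{1}{37390}\right) \left(- \frac{3}{76895}\right) = \left(-26956 + \frac{14307}{37390}\right) \left(- \frac{3}{76895}\right) = \left(- \frac{1007870533}{37390}\right) \left(- \frac{3}{76895}\right) = \frac{3023611599}{2875104050}$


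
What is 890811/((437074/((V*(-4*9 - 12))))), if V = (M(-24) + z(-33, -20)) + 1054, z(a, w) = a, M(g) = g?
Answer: -21315325608/218537 ≈ -97537.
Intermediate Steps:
V = 997 (V = (-24 - 33) + 1054 = -57 + 1054 = 997)
890811/((437074/((V*(-4*9 - 12))))) = 890811/((437074/((997*(-4*9 - 12))))) = 890811/((437074/((997*(-36 - 12))))) = 890811/((437074/((997*(-48))))) = 890811/((437074/(-47856))) = 890811/((437074*(-1/47856))) = 890811/(-218537/23928) = 890811*(-23928/218537) = -21315325608/218537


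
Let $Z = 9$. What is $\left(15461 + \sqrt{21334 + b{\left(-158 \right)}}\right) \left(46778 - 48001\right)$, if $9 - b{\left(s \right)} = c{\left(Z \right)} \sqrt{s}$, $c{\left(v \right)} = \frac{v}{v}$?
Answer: $-18908803 - 1223 \sqrt{21343 - i \sqrt{158}} \approx -1.9087 \cdot 10^{7} + 52.614 i$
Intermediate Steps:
$c{\left(v \right)} = 1$
$b{\left(s \right)} = 9 - \sqrt{s}$ ($b{\left(s \right)} = 9 - 1 \sqrt{s} = 9 - \sqrt{s}$)
$\left(15461 + \sqrt{21334 + b{\left(-158 \right)}}\right) \left(46778 - 48001\right) = \left(15461 + \sqrt{21334 + \left(9 - \sqrt{-158}\right)}\right) \left(46778 - 48001\right) = \left(15461 + \sqrt{21334 + \left(9 - i \sqrt{158}\right)}\right) \left(-1223\right) = \left(15461 + \sqrt{21343 - i \sqrt{158}}\right) \left(-1223\right) = -18908803 - 1223 \sqrt{21343 - i \sqrt{158}}$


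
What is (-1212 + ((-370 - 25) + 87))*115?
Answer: -174800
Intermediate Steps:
(-1212 + ((-370 - 25) + 87))*115 = (-1212 + (-395 + 87))*115 = (-1212 - 308)*115 = -1520*115 = -174800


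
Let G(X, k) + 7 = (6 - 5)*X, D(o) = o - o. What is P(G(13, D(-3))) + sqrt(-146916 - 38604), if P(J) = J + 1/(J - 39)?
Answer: 197/33 + 4*I*sqrt(11595) ≈ 5.9697 + 430.72*I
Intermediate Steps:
D(o) = 0
G(X, k) = -7 + X (G(X, k) = -7 + (6 - 5)*X = -7 + 1*X = -7 + X)
P(J) = J + 1/(-39 + J)
P(G(13, D(-3))) + sqrt(-146916 - 38604) = (1 + (-7 + 13)**2 - 39*(-7 + 13))/(-39 + (-7 + 13)) + sqrt(-146916 - 38604) = (1 + 6**2 - 39*6)/(-39 + 6) + sqrt(-185520) = (1 + 36 - 234)/(-33) + 4*I*sqrt(11595) = -1/33*(-197) + 4*I*sqrt(11595) = 197/33 + 4*I*sqrt(11595)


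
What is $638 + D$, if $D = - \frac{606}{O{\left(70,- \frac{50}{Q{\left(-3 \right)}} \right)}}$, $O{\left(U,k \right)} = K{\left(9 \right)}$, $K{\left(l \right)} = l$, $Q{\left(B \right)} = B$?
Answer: $\frac{1712}{3} \approx 570.67$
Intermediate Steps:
$O{\left(U,k \right)} = 9$
$D = - \frac{202}{3}$ ($D = - \frac{606}{9} = \left(-606\right) \frac{1}{9} = - \frac{202}{3} \approx -67.333$)
$638 + D = 638 - \frac{202}{3} = \frac{1712}{3}$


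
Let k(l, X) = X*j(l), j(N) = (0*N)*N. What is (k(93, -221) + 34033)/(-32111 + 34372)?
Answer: 34033/2261 ≈ 15.052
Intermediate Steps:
j(N) = 0 (j(N) = 0*N = 0)
k(l, X) = 0 (k(l, X) = X*0 = 0)
(k(93, -221) + 34033)/(-32111 + 34372) = (0 + 34033)/(-32111 + 34372) = 34033/2261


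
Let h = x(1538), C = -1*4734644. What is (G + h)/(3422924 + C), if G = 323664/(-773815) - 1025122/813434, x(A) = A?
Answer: -161172269058229/137609797301820200 ≈ -0.0011712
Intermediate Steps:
C = -4734644
h = 1538
G = -528267041303/314723715355 (G = 323664*(-1/773815) - 1025122*1/813434 = -323664/773815 - 512561/406717 = -528267041303/314723715355 ≈ -1.6785)
(G + h)/(3422924 + C) = (-528267041303/314723715355 + 1538)/(3422924 - 4734644) = (483516807174687/314723715355)/(-1311720) = (483516807174687/314723715355)*(-1/1311720) = -161172269058229/137609797301820200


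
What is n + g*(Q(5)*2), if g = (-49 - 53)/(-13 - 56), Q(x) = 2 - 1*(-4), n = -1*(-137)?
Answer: 3559/23 ≈ 154.74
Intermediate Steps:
n = 137
Q(x) = 6 (Q(x) = 2 + 4 = 6)
g = 34/23 (g = -102/(-69) = -102*(-1/69) = 34/23 ≈ 1.4783)
n + g*(Q(5)*2) = 137 + 34*(6*2)/23 = 137 + (34/23)*12 = 137 + 408/23 = 3559/23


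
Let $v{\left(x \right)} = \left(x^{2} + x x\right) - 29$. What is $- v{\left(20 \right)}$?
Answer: $-771$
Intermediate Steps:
$v{\left(x \right)} = -29 + 2 x^{2}$ ($v{\left(x \right)} = \left(x^{2} + x^{2}\right) - 29 = 2 x^{2} - 29 = -29 + 2 x^{2}$)
$- v{\left(20 \right)} = - (-29 + 2 \cdot 20^{2}) = - (-29 + 2 \cdot 400) = - (-29 + 800) = \left(-1\right) 771 = -771$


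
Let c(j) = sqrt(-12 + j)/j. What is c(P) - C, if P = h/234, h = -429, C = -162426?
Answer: 162426 - I*sqrt(498)/11 ≈ 1.6243e+5 - 2.0287*I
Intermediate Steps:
P = -11/6 (P = -429/234 = -429*1/234 = -11/6 ≈ -1.8333)
c(j) = sqrt(-12 + j)/j
c(P) - C = sqrt(-12 - 11/6)/(-11/6) - 1*(-162426) = -I*sqrt(498)/11 + 162426 = 162426 - I*sqrt(498)/11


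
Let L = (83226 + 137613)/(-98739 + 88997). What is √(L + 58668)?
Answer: 3*√618425209246/9742 ≈ 242.17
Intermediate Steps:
L = -220839/9742 (L = 220839/(-9742) = 220839*(-1/9742) = -220839/9742 ≈ -22.669)
√(L + 58668) = √(-220839/9742 + 58668) = √(571322817/9742) = 3*√618425209246/9742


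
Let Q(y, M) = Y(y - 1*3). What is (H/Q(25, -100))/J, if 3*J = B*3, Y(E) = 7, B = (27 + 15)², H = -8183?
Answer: -167/252 ≈ -0.66270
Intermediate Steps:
B = 1764 (B = 42² = 1764)
Q(y, M) = 7
J = 1764 (J = (1764*3)/3 = (⅓)*5292 = 1764)
(H/Q(25, -100))/J = -8183/7/1764 = -8183*⅐*(1/1764) = -1169*1/1764 = -167/252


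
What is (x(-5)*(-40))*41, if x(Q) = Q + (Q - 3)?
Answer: 21320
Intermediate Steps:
x(Q) = -3 + 2*Q (x(Q) = Q + (-3 + Q) = -3 + 2*Q)
(x(-5)*(-40))*41 = ((-3 + 2*(-5))*(-40))*41 = ((-3 - 10)*(-40))*41 = -13*(-40)*41 = 520*41 = 21320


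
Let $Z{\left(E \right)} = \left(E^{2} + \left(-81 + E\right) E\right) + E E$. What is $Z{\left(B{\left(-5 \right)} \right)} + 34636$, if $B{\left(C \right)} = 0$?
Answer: $34636$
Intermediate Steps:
$Z{\left(E \right)} = 2 E^{2} + E \left(-81 + E\right)$ ($Z{\left(E \right)} = \left(E^{2} + E \left(-81 + E\right)\right) + E^{2} = 2 E^{2} + E \left(-81 + E\right)$)
$Z{\left(B{\left(-5 \right)} \right)} + 34636 = 3 \cdot 0 \left(-27 + 0\right) + 34636 = 3 \cdot 0 \left(-27\right) + 34636 = 0 + 34636 = 34636$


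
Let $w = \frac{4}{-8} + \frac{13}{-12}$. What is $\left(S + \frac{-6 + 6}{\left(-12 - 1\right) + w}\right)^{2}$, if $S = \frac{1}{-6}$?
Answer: $\frac{1}{36} \approx 0.027778$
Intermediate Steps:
$S = - \frac{1}{6} \approx -0.16667$
$w = - \frac{19}{12}$ ($w = 4 \left(- \frac{1}{8}\right) + 13 \left(- \frac{1}{12}\right) = - \frac{1}{2} - \frac{13}{12} = - \frac{19}{12} \approx -1.5833$)
$\left(S + \frac{-6 + 6}{\left(-12 - 1\right) + w}\right)^{2} = \left(- \frac{1}{6} + \frac{-6 + 6}{\left(-12 - 1\right) - \frac{19}{12}}\right)^{2} = \left(- \frac{1}{6} + \frac{0}{\left(-12 - 1\right) - \frac{19}{12}}\right)^{2} = \left(- \frac{1}{6} + \frac{0}{-13 - \frac{19}{12}}\right)^{2} = \left(- \frac{1}{6} + \frac{0}{- \frac{175}{12}}\right)^{2} = \left(- \frac{1}{6} + 0 \left(- \frac{12}{175}\right)\right)^{2} = \left(- \frac{1}{6} + 0\right)^{2} = \left(- \frac{1}{6}\right)^{2} = \frac{1}{36}$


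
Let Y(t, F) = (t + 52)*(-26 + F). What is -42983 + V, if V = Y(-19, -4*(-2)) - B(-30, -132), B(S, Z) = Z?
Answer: -43445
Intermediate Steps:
Y(t, F) = (-26 + F)*(52 + t) (Y(t, F) = (52 + t)*(-26 + F) = (-26 + F)*(52 + t))
V = -462 (V = (-1352 - 26*(-19) + 52*(-4*(-2)) - 4*(-2)*(-19)) - 1*(-132) = (-1352 + 494 + 52*8 + 8*(-19)) + 132 = (-1352 + 494 + 416 - 152) + 132 = -594 + 132 = -462)
-42983 + V = -42983 - 462 = -43445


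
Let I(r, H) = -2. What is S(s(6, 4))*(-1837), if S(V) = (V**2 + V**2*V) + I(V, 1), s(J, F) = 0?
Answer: 3674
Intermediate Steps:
S(V) = -2 + V**2 + V**3 (S(V) = (V**2 + V**2*V) - 2 = (V**2 + V**3) - 2 = -2 + V**2 + V**3)
S(s(6, 4))*(-1837) = (-2 + 0**2 + 0**3)*(-1837) = (-2 + 0 + 0)*(-1837) = -2*(-1837) = 3674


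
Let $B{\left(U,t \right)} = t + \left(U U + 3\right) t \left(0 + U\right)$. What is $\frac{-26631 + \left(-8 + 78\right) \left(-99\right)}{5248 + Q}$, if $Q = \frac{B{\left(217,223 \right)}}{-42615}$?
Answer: $\frac{286040403}{411037135} \approx 0.6959$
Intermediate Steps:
$B{\left(U,t \right)} = t + U t \left(3 + U^{2}\right)$ ($B{\left(U,t \right)} = t + \left(U^{2} + 3\right) t U = t + \left(3 + U^{2}\right) t U = t + t \left(3 + U^{2}\right) U = t + U t \left(3 + U^{2}\right)$)
$Q = - \frac{455765839}{8523}$ ($Q = \frac{223 \left(1 + 217^{3} + 3 \cdot 217\right)}{-42615} = 223 \left(1 + 10218313 + 651\right) \left(- \frac{1}{42615}\right) = 223 \cdot 10218965 \left(- \frac{1}{42615}\right) = 2278829195 \left(- \frac{1}{42615}\right) = - \frac{455765839}{8523} \approx -53475.0$)
$\frac{-26631 + \left(-8 + 78\right) \left(-99\right)}{5248 + Q} = \frac{-26631 + \left(-8 + 78\right) \left(-99\right)}{5248 - \frac{455765839}{8523}} = \frac{-26631 + 70 \left(-99\right)}{- \frac{411037135}{8523}} = \left(-26631 - 6930\right) \left(- \frac{8523}{411037135}\right) = \left(-33561\right) \left(- \frac{8523}{411037135}\right) = \frac{286040403}{411037135}$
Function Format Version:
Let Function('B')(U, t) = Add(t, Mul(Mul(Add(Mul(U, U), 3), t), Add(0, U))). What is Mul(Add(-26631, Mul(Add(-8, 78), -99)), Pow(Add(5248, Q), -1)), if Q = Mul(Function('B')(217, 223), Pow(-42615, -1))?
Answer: Rational(286040403, 411037135) ≈ 0.69590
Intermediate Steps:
Function('B')(U, t) = Add(t, Mul(U, t, Add(3, Pow(U, 2)))) (Function('B')(U, t) = Add(t, Mul(Mul(Add(Pow(U, 2), 3), t), U)) = Add(t, Mul(Mul(Add(3, Pow(U, 2)), t), U)) = Add(t, Mul(Mul(t, Add(3, Pow(U, 2))), U)) = Add(t, Mul(U, t, Add(3, Pow(U, 2)))))
Q = Rational(-455765839, 8523) (Q = Mul(Mul(223, Add(1, Pow(217, 3), Mul(3, 217))), Pow(-42615, -1)) = Mul(Mul(223, Add(1, 10218313, 651)), Rational(-1, 42615)) = Mul(Mul(223, 10218965), Rational(-1, 42615)) = Mul(2278829195, Rational(-1, 42615)) = Rational(-455765839, 8523) ≈ -53475.)
Mul(Add(-26631, Mul(Add(-8, 78), -99)), Pow(Add(5248, Q), -1)) = Mul(Add(-26631, Mul(Add(-8, 78), -99)), Pow(Add(5248, Rational(-455765839, 8523)), -1)) = Mul(Add(-26631, Mul(70, -99)), Pow(Rational(-411037135, 8523), -1)) = Mul(Add(-26631, -6930), Rational(-8523, 411037135)) = Mul(-33561, Rational(-8523, 411037135)) = Rational(286040403, 411037135)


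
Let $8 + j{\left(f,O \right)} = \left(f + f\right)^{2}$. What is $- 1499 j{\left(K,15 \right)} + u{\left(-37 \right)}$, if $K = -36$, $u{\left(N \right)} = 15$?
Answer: $-7758809$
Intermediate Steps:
$j{\left(f,O \right)} = -8 + 4 f^{2}$ ($j{\left(f,O \right)} = -8 + \left(f + f\right)^{2} = -8 + \left(2 f\right)^{2} = -8 + 4 f^{2}$)
$- 1499 j{\left(K,15 \right)} + u{\left(-37 \right)} = - 1499 \left(-8 + 4 \left(-36\right)^{2}\right) + 15 = - 1499 \left(-8 + 4 \cdot 1296\right) + 15 = - 1499 \left(-8 + 5184\right) + 15 = \left(-1499\right) 5176 + 15 = -7758824 + 15 = -7758809$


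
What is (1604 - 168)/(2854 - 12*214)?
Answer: 718/143 ≈ 5.0210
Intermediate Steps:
(1604 - 168)/(2854 - 12*214) = 1436/(2854 - 2568) = 1436/286 = 1436*(1/286) = 718/143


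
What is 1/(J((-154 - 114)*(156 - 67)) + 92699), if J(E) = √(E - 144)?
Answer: 92699/8593128597 - 2*I*√5999/8593128597 ≈ 1.0788e-5 - 1.8027e-8*I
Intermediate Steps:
J(E) = √(-144 + E)
1/(J((-154 - 114)*(156 - 67)) + 92699) = 1/(√(-144 + (-154 - 114)*(156 - 67)) + 92699) = 1/(√(-144 - 268*89) + 92699) = 1/(√(-144 - 23852) + 92699) = 1/(√(-23996) + 92699) = 1/(2*I*√5999 + 92699) = 1/(92699 + 2*I*√5999)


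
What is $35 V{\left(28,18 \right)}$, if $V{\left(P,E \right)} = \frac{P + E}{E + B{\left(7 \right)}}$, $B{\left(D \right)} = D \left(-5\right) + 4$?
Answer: $- \frac{1610}{13} \approx -123.85$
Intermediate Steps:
$B{\left(D \right)} = 4 - 5 D$ ($B{\left(D \right)} = - 5 D + 4 = 4 - 5 D$)
$V{\left(P,E \right)} = \frac{E + P}{-31 + E}$ ($V{\left(P,E \right)} = \frac{P + E}{E + \left(4 - 35\right)} = \frac{E + P}{E + \left(4 - 35\right)} = \frac{E + P}{E - 31} = \frac{E + P}{-31 + E}$)
$35 V{\left(28,18 \right)} = 35 \frac{18 + 28}{-31 + 18} = 35 \frac{1}{-13} \cdot 46 = 35 \left(\left(- \frac{1}{13}\right) 46\right) = 35 \left(- \frac{46}{13}\right) = - \frac{1610}{13}$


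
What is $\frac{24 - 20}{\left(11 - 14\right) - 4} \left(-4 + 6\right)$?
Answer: $- \frac{8}{7} \approx -1.1429$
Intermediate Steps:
$\frac{24 - 20}{\left(11 - 14\right) - 4} \left(-4 + 6\right) = \frac{4}{\left(11 - 14\right) - 4} \cdot 2 = \frac{4}{-3 - 4} \cdot 2 = \frac{4}{-7} \cdot 2 = 4 \left(- \frac{1}{7}\right) 2 = \left(- \frac{4}{7}\right) 2 = - \frac{8}{7}$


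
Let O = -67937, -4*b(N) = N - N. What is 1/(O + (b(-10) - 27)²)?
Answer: -1/67208 ≈ -1.4879e-5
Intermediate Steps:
b(N) = 0 (b(N) = -(N - N)/4 = -¼*0 = 0)
1/(O + (b(-10) - 27)²) = 1/(-67937 + (0 - 27)²) = 1/(-67937 + (-27)²) = 1/(-67937 + 729) = 1/(-67208) = -1/67208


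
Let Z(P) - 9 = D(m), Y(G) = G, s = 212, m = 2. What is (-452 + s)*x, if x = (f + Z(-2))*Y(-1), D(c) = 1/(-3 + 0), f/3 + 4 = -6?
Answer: -5120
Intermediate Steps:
f = -30 (f = -12 + 3*(-6) = -12 - 18 = -30)
D(c) = -⅓ (D(c) = 1/(-3) = -⅓)
Z(P) = 26/3 (Z(P) = 9 - ⅓ = 26/3)
x = 64/3 (x = (-30 + 26/3)*(-1) = -64/3*(-1) = 64/3 ≈ 21.333)
(-452 + s)*x = (-452 + 212)*(64/3) = -240*64/3 = -5120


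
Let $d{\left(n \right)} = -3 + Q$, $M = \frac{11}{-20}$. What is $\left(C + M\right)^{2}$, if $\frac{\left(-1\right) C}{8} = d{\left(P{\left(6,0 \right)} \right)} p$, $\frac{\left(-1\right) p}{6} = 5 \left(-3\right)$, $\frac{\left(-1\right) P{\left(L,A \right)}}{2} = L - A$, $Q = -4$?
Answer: $\frac{10158422521}{400} \approx 2.5396 \cdot 10^{7}$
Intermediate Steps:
$P{\left(L,A \right)} = - 2 L + 2 A$ ($P{\left(L,A \right)} = - 2 \left(L - A\right) = - 2 L + 2 A$)
$M = - \frac{11}{20}$ ($M = 11 \left(- \frac{1}{20}\right) = - \frac{11}{20} \approx -0.55$)
$d{\left(n \right)} = -7$ ($d{\left(n \right)} = -3 - 4 = -7$)
$p = 90$ ($p = - 6 \cdot 5 \left(-3\right) = \left(-6\right) \left(-15\right) = 90$)
$C = 5040$ ($C = - 8 \left(\left(-7\right) 90\right) = \left(-8\right) \left(-630\right) = 5040$)
$\left(C + M\right)^{2} = \left(5040 - \frac{11}{20}\right)^{2} = \left(\frac{100789}{20}\right)^{2} = \frac{10158422521}{400}$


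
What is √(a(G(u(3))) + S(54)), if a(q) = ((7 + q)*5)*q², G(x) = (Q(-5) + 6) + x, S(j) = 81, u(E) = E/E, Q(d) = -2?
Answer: √1581 ≈ 39.762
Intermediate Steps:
u(E) = 1
G(x) = 4 + x (G(x) = (-2 + 6) + x = 4 + x)
a(q) = q²*(35 + 5*q) (a(q) = (35 + 5*q)*q² = q²*(35 + 5*q))
√(a(G(u(3))) + S(54)) = √(5*(4 + 1)²*(7 + (4 + 1)) + 81) = √(5*5²*(7 + 5) + 81) = √(5*25*12 + 81) = √(1500 + 81) = √1581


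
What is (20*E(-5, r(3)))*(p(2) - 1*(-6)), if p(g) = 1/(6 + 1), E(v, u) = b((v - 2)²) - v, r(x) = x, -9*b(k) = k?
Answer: -3440/63 ≈ -54.603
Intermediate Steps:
b(k) = -k/9
E(v, u) = -v - (-2 + v)²/9 (E(v, u) = -(v - 2)²/9 - v = -(-2 + v)²/9 - v = -v - (-2 + v)²/9)
p(g) = ⅐ (p(g) = 1/7 = ⅐)
(20*E(-5, r(3)))*(p(2) - 1*(-6)) = (20*(-1*(-5) - (-2 - 5)²/9))*(⅐ - 1*(-6)) = (20*(5 - ⅑*(-7)²))*(⅐ + 6) = (20*(5 - ⅑*49))*(43/7) = (20*(5 - 49/9))*(43/7) = (20*(-4/9))*(43/7) = -80/9*43/7 = -3440/63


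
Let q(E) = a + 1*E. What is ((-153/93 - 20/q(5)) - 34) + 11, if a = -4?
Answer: -1384/31 ≈ -44.645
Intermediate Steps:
q(E) = -4 + E (q(E) = -4 + 1*E = -4 + E)
((-153/93 - 20/q(5)) - 34) + 11 = ((-153/93 - 20/(-4 + 5)) - 34) + 11 = ((-153*1/93 - 20/1) - 34) + 11 = ((-51/31 - 20*1) - 34) + 11 = ((-51/31 - 20) - 34) + 11 = (-671/31 - 34) + 11 = -1725/31 + 11 = -1384/31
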